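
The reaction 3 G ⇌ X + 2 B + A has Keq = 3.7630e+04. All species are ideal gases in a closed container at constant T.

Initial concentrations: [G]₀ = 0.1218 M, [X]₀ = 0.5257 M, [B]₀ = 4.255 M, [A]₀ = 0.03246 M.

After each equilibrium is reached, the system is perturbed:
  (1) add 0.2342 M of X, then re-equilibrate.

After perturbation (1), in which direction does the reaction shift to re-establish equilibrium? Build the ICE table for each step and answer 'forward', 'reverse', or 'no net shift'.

Q₀ = 171 vs Keq = 3.7630e+04 ⇒ Q<K, forward
Step 1:
                   G          X          B          A
  init        0.1218     0.5257      4.255    0.03246
  Δ          -0.0957     0.0319     0.0638     0.0319
  eq          0.0261     0.5576      4.319    0.06436
  solve Keq expr → x = 0.0319; check Q = 3.7630e+04
Then add 0.2342 M of X.
Step 2:
                   G          X          B          A
  init        0.0261     0.7918      4.319    0.06436
  Δ         0.003059   -0.00102  -0.002039   -0.00102
  eq         0.02916     0.7908      4.317    0.06334
  solve Keq expr → x = -0.00102; check Q = 3.7630e+04

Direction: reverse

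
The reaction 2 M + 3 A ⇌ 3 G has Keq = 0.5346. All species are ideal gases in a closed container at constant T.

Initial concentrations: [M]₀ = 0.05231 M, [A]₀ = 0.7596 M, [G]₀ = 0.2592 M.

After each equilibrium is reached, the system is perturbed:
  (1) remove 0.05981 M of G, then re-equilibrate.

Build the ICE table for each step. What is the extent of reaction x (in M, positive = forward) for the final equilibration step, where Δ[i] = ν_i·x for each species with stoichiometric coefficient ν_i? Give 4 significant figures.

Q₀ = 14.52 vs Keq = 0.5346 ⇒ Q>K, reverse
Step 1:
                   M          A          G
  init       0.05231     0.7596     0.2592
  Δ          0.06317    0.09476   -0.09476
  eq          0.1155     0.8544     0.1644
  solve Keq expr → x = -0.03159; check Q = 0.5346
Then remove 0.05981 M of G.
Step 2:
                   M          A          G
  init        0.1155     0.8544     0.1046
  Δ         -0.02188   -0.03283    0.03283
  eq          0.0936     0.8215     0.1375
  solve Keq expr → x = 0.01094; check Q = 0.5346

x = 0.01094 M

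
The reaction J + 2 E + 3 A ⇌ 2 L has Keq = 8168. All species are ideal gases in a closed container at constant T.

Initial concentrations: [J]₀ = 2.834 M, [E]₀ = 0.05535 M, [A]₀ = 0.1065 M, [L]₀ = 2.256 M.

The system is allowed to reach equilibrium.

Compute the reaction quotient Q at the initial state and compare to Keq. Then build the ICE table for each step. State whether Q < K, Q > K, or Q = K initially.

Q₀ = 4.8528e+05; Q > K (proceeds reverse)

Q₀ = 4.8528e+05 vs Keq = 8168 ⇒ Q>K, reverse
Step 1:
                   J          E          A          L
  I            2.834    0.05535     0.1065      2.256
  C          0.03925     0.0785     0.1177    -0.0785
  E            2.873     0.1338     0.2242      2.178
  solve Keq expr → x = -0.03925; check Q = 8168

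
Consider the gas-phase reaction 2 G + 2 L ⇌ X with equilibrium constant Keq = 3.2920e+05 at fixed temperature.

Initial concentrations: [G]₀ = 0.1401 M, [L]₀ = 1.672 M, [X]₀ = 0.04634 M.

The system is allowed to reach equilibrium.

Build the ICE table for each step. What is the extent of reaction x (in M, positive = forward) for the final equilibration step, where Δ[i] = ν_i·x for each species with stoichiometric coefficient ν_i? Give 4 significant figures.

Q₀ = 0.8445 vs Keq = 3.2920e+05 ⇒ Q<K, forward
Step 1:
                  G         L         X
  Initial    0.1401     1.672   0.04634
  Change    -0.1397   -0.1397   0.06986
  Equil   3.8773e-04     1.532    0.1162
  solve Keq expr → x = 0.06986; check Q = 3.2920e+05

x = 0.06986 M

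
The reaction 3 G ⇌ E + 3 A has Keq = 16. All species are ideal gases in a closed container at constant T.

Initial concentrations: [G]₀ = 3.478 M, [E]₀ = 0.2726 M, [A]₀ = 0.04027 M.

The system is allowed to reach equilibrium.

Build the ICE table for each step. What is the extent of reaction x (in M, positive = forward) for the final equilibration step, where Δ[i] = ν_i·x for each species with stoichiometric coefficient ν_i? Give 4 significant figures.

Q₀ = 4.2314e-07 vs Keq = 16 ⇒ Q<K, forward
Step 1:
                  G         E         A
  Initial     3.478    0.2726   0.04027
  Change     -2.457    0.8191     2.457
  Equil       1.021     1.092     2.498
  solve Keq expr → x = 0.8191; check Q = 16

x = 0.8191 M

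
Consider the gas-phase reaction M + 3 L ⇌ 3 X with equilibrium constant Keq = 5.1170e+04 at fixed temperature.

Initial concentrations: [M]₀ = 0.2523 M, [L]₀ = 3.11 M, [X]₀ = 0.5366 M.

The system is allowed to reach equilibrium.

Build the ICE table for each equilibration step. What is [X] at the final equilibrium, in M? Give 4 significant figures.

Q₀ = 0.02036 vs Keq = 5.1170e+04 ⇒ Q<K, forward
Step 1:
                  M         L         X
  I          0.2523      3.11    0.5366
  C         -0.2523   -0.7569    0.7569
  E       3.2460e-06     2.353     1.293
  solve Keq expr → x = 0.2523; check Q = 5.1170e+04

[X]_eq = 1.293 M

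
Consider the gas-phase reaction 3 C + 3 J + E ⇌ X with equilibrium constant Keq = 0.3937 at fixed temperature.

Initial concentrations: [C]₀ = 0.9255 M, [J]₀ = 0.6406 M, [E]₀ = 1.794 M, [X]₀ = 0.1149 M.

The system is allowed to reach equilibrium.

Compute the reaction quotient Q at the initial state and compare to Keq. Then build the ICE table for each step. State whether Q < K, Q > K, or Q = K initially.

Q₀ = 0.3073; Q < K (proceeds forward)

Q₀ = 0.3073 vs Keq = 0.3937 ⇒ Q<K, forward
Step 1:
                    C           J           E           X
  I            0.9255      0.6406       1.794      0.1149
  C          -0.02242    -0.02242   -0.007474    0.007474
  E            0.9031      0.6182       1.787      0.1224
  solve Keq expr → x = 0.007474; check Q = 0.3937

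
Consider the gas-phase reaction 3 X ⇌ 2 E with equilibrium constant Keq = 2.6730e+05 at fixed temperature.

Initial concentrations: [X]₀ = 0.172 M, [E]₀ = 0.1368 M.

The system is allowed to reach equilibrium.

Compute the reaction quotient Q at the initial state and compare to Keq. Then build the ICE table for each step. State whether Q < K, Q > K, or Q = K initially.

Q₀ = 3.678; Q < K (proceeds forward)

Q₀ = 3.678 vs Keq = 2.6730e+05 ⇒ Q<K, forward
Step 1:
                    X           E
  Initial       0.172      0.1368
  Change      -0.1659      0.1106
  Equil      0.006118      0.2474
  solve Keq expr → x = 0.05529; check Q = 2.6730e+05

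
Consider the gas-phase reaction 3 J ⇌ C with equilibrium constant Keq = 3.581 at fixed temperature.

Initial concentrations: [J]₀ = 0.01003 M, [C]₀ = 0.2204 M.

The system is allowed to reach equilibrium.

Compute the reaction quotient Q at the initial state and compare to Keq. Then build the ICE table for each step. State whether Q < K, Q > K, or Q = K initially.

Q₀ = 2.1843e+05; Q > K (proceeds reverse)

Q₀ = 2.1843e+05 vs Keq = 3.581 ⇒ Q>K, reverse
Step 1:
                    J           C
  init        0.01003      0.2204
  Δ            0.3098     -0.1033
  eq           0.3198      0.1171
  solve Keq expr → x = -0.1033; check Q = 3.581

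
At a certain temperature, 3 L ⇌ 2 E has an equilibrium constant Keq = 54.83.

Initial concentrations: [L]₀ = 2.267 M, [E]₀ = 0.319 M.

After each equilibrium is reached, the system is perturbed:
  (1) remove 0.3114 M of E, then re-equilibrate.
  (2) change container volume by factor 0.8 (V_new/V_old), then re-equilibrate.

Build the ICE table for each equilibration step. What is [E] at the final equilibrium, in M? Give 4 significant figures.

[E]_eq = 1.653 M

Q₀ = 0.008734 vs Keq = 54.83 ⇒ Q<K, forward
Step 1:
                  L         E
  Initial     2.267     0.319
  Change     -1.908     1.272
  Equil      0.3588     1.591
  solve Keq expr → x = 0.6361; check Q = 54.83
Then remove 0.3114 M of E.
Step 2:
                  L         E
  Initial    0.3588      1.28
  Change   -0.04378   0.02919
  Equil       0.315     1.309
  solve Keq expr → x = 0.01459; check Q = 54.83
Then change container volume by factor 0.8 (V_new/V_old).
Step 3:
                  L         E
  Initial    0.3937     1.636
  Change   -0.02568   0.01712
  Equil       0.368     1.653
  solve Keq expr → x = 0.008559; check Q = 54.83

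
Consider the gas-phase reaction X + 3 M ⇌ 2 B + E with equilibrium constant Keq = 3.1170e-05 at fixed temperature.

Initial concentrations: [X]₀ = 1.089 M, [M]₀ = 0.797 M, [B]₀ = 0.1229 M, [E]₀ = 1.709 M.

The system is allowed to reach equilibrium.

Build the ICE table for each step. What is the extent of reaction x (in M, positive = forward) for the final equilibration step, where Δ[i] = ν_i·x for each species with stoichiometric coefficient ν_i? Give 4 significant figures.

Q₀ = 0.04682 vs Keq = 3.1170e-05 ⇒ Q>K, reverse
Step 1:
                   X          M          B          E
  I            1.089      0.797     0.1229      1.709
  C          0.05921     0.1776    -0.1184   -0.05921
  E            1.148     0.9746   0.004481       1.65
  solve Keq expr → x = -0.05921; check Q = 3.1170e-05

x = -0.05921 M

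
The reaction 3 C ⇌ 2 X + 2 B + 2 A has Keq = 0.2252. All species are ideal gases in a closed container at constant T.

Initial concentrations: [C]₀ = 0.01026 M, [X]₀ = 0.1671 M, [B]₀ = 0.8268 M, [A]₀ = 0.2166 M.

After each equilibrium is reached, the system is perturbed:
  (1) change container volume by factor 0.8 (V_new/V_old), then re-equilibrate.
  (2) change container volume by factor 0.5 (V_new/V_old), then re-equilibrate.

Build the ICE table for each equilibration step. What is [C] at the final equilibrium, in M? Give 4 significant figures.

[C]_eq = 0.371 M

Q₀ = 829.1 vs Keq = 0.2252 ⇒ Q>K, reverse
Step 1:
                   C          X          B          A
  I          0.01026     0.1671     0.8268     0.2166
  C          0.08405   -0.05604   -0.05604   -0.05604
  E          0.09431     0.1111     0.7708     0.1606
  solve Keq expr → x = -0.02802; check Q = 0.2252
Then change container volume by factor 0.8 (V_new/V_old).
Step 2:
                   C          X          B          A
  I           0.1179     0.1388     0.9635     0.2007
  C          0.01591   -0.01061   -0.01061   -0.01061
  E           0.1338     0.1282     0.9528     0.1901
  solve Keq expr → x = -0.005303; check Q = 0.2252
Then change container volume by factor 0.5 (V_new/V_old).
Step 3:
                   C          X          B          A
  I           0.2676     0.2564      1.906     0.3802
  C           0.1034   -0.06891   -0.06891   -0.06891
  E            0.371     0.1875      1.837     0.3113
  solve Keq expr → x = -0.03446; check Q = 0.2252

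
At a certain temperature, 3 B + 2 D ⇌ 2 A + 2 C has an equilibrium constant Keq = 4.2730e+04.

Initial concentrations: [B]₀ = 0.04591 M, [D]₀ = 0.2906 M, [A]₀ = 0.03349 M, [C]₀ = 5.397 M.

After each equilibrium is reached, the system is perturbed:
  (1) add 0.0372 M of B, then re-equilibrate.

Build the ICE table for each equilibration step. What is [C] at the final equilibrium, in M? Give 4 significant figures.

Q₀ = 3998 vs Keq = 4.2730e+04 ⇒ Q<K, forward
Step 1:
                  B         D         A         C
  I         0.04591    0.2906   0.03349     5.397
  C        -0.01921  -0.01281   0.01281   0.01281
  E          0.0267    0.2778    0.0463      5.41
  solve Keq expr → x = 0.006405; check Q = 4.2730e+04
Then add 0.0372 M of B.
Step 2:
                  B         D         A         C
  I          0.0639    0.2778    0.0463      5.41
  C        -0.02859  -0.01906   0.01906   0.01906
  E         0.03531    0.2587   0.06536     5.429
  solve Keq expr → x = 0.00953; check Q = 4.2730e+04

[C]_eq = 5.429 M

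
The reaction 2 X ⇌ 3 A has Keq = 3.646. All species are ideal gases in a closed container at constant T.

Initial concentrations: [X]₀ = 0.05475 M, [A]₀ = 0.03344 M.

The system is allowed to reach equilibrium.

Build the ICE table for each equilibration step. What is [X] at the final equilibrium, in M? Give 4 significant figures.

[X]_eq = 0.0149 M

Q₀ = 0.01247 vs Keq = 3.646 ⇒ Q<K, forward
Step 1:
                  X         A
  I         0.05475   0.03344
  C        -0.03985   0.05977
  E          0.0149   0.09321
  solve Keq expr → x = 0.01992; check Q = 3.646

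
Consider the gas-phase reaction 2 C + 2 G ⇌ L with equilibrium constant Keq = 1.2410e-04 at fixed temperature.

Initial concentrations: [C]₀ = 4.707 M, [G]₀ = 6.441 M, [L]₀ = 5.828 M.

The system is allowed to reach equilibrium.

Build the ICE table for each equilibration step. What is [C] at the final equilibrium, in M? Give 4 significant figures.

[C]_eq = 11.18 M

Q₀ = 0.006341 vs Keq = 1.2410e-04 ⇒ Q>K, reverse
Step 1:
                    C           G           L
  I             4.707       6.441       5.828
  C             6.476       6.476      -3.238
  E             11.18       12.92        2.59
  solve Keq expr → x = -3.238; check Q = 1.2410e-04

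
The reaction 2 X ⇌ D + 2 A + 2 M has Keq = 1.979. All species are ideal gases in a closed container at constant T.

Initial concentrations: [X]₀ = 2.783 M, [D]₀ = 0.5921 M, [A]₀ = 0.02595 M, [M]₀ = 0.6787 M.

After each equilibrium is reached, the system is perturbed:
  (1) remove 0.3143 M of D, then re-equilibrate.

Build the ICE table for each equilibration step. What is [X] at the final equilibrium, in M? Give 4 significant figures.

Q₀ = 2.3714e-05 vs Keq = 1.979 ⇒ Q<K, forward
Step 1:
                   X          D          A          M
  init         2.783     0.5921    0.02595     0.6787
  Δ           -1.145     0.5725      1.145      1.145
  eq           1.638      1.165      1.171      1.824
  solve Keq expr → x = 0.5725; check Q = 1.979
Then remove 0.3143 M of D.
Step 2:
                   X          D          A          M
  init         1.638     0.8503      1.171      1.824
  Δ         -0.06898    0.03449    0.06898    0.06898
  eq           1.569     0.8848       1.24      1.893
  solve Keq expr → x = 0.03449; check Q = 1.979

[X]_eq = 1.569 M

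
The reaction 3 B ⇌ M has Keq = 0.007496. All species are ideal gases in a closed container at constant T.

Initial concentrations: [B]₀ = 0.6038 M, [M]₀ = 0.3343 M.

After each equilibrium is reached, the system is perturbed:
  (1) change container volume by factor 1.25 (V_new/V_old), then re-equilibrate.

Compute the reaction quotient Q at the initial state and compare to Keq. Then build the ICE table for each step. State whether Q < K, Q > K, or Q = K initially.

Q₀ = 1.519; Q > K (proceeds reverse)

Q₀ = 1.519 vs Keq = 0.007496 ⇒ Q>K, reverse
Step 1:
                  B         M
  I          0.6038    0.3343
  C          0.9229   -0.3076
  E           1.527   0.02667
  solve Keq expr → x = -0.3076; check Q = 0.007496
Then change container volume by factor 1.25 (V_new/V_old).
Step 2:
                  B         M
  I           1.221   0.02134
  C         0.02091 -0.006969
  E           1.242   0.01437
  solve Keq expr → x = -0.006969; check Q = 0.007496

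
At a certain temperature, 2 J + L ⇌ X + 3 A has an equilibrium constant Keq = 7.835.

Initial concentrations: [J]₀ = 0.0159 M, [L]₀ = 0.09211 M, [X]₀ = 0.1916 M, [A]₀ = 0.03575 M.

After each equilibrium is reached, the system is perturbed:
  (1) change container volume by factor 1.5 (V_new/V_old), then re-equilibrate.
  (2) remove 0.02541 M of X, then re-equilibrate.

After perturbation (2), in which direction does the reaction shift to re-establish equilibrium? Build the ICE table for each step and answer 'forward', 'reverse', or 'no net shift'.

Direction: forward

Q₀ = 0.3759 vs Keq = 7.835 ⇒ Q<K, forward
Step 1:
                   J          L          X          A
  init        0.0159    0.09211     0.1916    0.03575
  Δ        -0.009818  -0.004909   0.004909    0.01473
  eq        0.006082     0.0872     0.1965    0.05048
  solve Keq expr → x = 0.004909; check Q = 7.835
Then change container volume by factor 1.5 (V_new/V_old).
Step 2:
                   J          L          X          A
  init      0.004055    0.05813      0.131    0.03365
  Δ       -5.9798e-04 -2.9899e-04 2.9899e-04 8.9697e-04
  eq        0.003457    0.05784     0.1313    0.03455
  solve Keq expr → x = 2.9899e-04; check Q = 7.835
Then remove 0.02541 M of X.
Step 3:
                   J          L          X          A
  init      0.003457    0.05784     0.1059    0.03455
  Δ       -2.8795e-04 -1.4397e-04 1.4397e-04 4.3192e-04
  eq        0.003169    0.05769      0.106    0.03498
  solve Keq expr → x = 1.4397e-04; check Q = 7.835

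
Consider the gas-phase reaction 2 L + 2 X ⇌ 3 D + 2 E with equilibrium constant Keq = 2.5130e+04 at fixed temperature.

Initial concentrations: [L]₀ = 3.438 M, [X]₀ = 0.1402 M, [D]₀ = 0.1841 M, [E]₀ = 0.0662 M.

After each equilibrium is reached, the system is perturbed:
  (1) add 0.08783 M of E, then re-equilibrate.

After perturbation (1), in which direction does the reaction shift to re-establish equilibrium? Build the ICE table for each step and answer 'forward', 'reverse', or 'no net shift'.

Q₀ = 1.1770e-04 vs Keq = 2.5130e+04 ⇒ Q<K, forward
Step 1:
                   L          X          D          E
  Initial      3.438     0.1402     0.1841     0.0662
  Change     -0.1401    -0.1401     0.2102     0.1401
  Equil        3.298 9.7686e-05     0.3943     0.2063
  solve Keq expr → x = 0.07005; check Q = 2.5130e+04
Then add 0.08783 M of E.
Step 2:
                   L          X          D          E
  Initial      3.298 9.7686e-05     0.3943     0.2941
  Change  4.1534e-05 4.1534e-05 -6.2301e-05 -4.1534e-05
  Equil        3.298 1.3922e-04     0.3942     0.2941
  solve Keq expr → x = -2.0767e-05; check Q = 2.5130e+04

Direction: reverse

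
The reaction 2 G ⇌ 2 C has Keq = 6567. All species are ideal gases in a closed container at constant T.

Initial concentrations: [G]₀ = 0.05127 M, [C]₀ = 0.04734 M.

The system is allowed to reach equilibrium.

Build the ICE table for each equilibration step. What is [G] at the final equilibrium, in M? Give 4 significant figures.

Q₀ = 0.8526 vs Keq = 6567 ⇒ Q<K, forward
Step 1:
                    G           C
  I           0.05127     0.04734
  C          -0.05007     0.05007
  E          0.001202     0.09741
  solve Keq expr → x = 0.02503; check Q = 6567

[G]_eq = 0.001202 M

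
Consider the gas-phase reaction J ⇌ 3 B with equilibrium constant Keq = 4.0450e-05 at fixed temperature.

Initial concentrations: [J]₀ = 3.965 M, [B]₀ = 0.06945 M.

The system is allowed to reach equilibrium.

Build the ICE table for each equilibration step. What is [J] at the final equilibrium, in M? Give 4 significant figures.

Q₀ = 8.4484e-05 vs Keq = 4.0450e-05 ⇒ Q>K, reverse
Step 1:
                    J           B
  init          3.965     0.06945
  Δ          0.005032     -0.0151
  eq             3.97     0.05435
  solve Keq expr → x = -0.005032; check Q = 4.0450e-05

[J]_eq = 3.97 M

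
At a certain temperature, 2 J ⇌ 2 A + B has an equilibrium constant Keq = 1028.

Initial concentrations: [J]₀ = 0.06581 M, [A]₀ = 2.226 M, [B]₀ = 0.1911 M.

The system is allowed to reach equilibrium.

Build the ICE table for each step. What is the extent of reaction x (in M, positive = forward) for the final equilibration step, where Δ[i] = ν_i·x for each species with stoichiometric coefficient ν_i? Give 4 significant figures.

x = 0.01684 M

Q₀ = 218.6 vs Keq = 1028 ⇒ Q<K, forward
Step 1:
                   J          A          B
  Initial    0.06581      2.226     0.1911
  Change    -0.03367    0.03367    0.01684
  Equil      0.03214       2.26     0.2079
  solve Keq expr → x = 0.01684; check Q = 1028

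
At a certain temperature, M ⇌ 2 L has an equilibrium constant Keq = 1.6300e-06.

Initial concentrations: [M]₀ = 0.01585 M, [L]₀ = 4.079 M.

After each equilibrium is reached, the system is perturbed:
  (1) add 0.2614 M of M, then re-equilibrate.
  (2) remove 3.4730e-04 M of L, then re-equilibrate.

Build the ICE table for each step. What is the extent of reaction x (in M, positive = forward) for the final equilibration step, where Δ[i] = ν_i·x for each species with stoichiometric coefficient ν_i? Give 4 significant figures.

x = 1.7361e-04 M

Q₀ = 1050 vs Keq = 1.6300e-06 ⇒ Q>K, reverse
Step 1:
                    M           L
  Initial     0.01585       4.079
  Change        2.039      -4.077
  Equil         2.054     0.00183
  solve Keq expr → x = -2.039; check Q = 1.6300e-06
Then add 0.2614 M of M.
Step 2:
                    M           L
  Initial       2.316     0.00183
  Change  -5.6455e-05  1.1291e-04
  Equil         2.316    0.001943
  solve Keq expr → x = 5.6455e-05; check Q = 1.6300e-06
Then remove 3.4730e-04 M of L.
Step 3:
                    M           L
  Initial       2.316    0.001596
  Change  -1.7361e-04  3.4723e-04
  Equil         2.316    0.001943
  solve Keq expr → x = 1.7361e-04; check Q = 1.6300e-06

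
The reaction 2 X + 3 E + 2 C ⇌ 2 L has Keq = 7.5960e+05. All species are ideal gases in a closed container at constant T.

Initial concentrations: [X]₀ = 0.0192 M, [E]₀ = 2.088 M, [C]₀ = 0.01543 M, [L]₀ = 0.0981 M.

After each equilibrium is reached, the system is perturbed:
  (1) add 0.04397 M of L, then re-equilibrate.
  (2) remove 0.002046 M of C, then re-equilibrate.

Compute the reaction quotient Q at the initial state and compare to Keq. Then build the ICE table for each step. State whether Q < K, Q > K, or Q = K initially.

Q₀ = 1.2045e+04; Q < K (proceeds forward)

Q₀ = 1.2045e+04 vs Keq = 7.5960e+05 ⇒ Q<K, forward
Step 1:
                  X         E         C         L
  Initial    0.0192     2.088   0.01543    0.0981
  Change   -0.01058  -0.01587  -0.01058   0.01058
  Equil     0.00862     2.072   0.00485    0.1087
  solve Keq expr → x = 0.00529; check Q = 7.5960e+05
Then add 0.04397 M of L.
Step 2:
                  X         E         C         L
  Initial   0.00862     2.072   0.00485    0.1527
  Change   0.001124  0.001687  0.001124 -0.001124
  Equil    0.009744     2.074  0.005974    0.1515
  solve Keq expr → x = -5.6221e-04; check Q = 7.5960e+05
Then remove 0.002046 M of C.
Step 3:
                  X         E         C         L
  Initial  0.009744     2.074  0.003928    0.1515
  Change   0.001294   0.00194  0.001294 -0.001294
  Equil     0.01104     2.076  0.005222    0.1502
  solve Keq expr → x = -6.4676e-04; check Q = 7.5960e+05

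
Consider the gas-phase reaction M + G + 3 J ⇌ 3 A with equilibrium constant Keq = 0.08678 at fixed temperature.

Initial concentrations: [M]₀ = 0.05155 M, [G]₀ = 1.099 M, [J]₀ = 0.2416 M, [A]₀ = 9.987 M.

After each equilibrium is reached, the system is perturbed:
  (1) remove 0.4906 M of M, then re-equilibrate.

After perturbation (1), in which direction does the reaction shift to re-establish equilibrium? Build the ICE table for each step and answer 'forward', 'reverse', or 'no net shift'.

Direction: reverse

Q₀ = 1.2468e+06 vs Keq = 0.08678 ⇒ Q>K, reverse
Step 1:
                  M         G         J         A
  I         0.05155     1.099    0.2416     9.987
  C           1.832     1.832     5.497    -5.497
  E           1.884     2.931     5.738      4.49
  solve Keq expr → x = -1.832; check Q = 0.08678
Then remove 0.4906 M of M.
Step 2:
                  M         G         J         A
  I           1.393     2.931     5.738      4.49
  C         0.06515   0.06515    0.1955   -0.1955
  E           1.458     2.996     5.934     4.295
  solve Keq expr → x = -0.06515; check Q = 0.08678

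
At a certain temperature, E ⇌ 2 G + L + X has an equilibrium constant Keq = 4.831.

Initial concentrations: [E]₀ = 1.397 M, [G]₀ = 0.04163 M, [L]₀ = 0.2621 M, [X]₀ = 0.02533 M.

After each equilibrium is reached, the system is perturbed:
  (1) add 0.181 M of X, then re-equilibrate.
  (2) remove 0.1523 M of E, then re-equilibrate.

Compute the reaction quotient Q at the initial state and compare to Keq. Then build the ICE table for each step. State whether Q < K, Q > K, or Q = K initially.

Q₀ = 8.2360e-06 vs Keq = 4.831 ⇒ Q<K, forward
Step 1:
                  E         G         L         X
  init        1.397   0.04163    0.2621   0.02533
  Δ          -0.832     1.664     0.832     0.832
  eq          0.565     1.706     1.094    0.8574
  solve Keq expr → x = 0.832; check Q = 4.831
Then add 0.181 M of X.
Step 2:
                  E         G         L         X
  init        0.565     1.706     1.094     1.038
  Δ         0.03183  -0.06366  -0.03183  -0.03183
  eq         0.5968     1.642     1.062     1.007
  solve Keq expr → x = -0.03183; check Q = 4.831
Then remove 0.1523 M of E.
Step 3:
                  E         G         L         X
  init       0.4445     1.642     1.062     1.007
  Δ         0.04446  -0.08893  -0.04446  -0.04446
  eq          0.489     1.553     1.018    0.9621
  solve Keq expr → x = -0.04446; check Q = 4.831

Q₀ = 8.2360e-06; Q < K (proceeds forward)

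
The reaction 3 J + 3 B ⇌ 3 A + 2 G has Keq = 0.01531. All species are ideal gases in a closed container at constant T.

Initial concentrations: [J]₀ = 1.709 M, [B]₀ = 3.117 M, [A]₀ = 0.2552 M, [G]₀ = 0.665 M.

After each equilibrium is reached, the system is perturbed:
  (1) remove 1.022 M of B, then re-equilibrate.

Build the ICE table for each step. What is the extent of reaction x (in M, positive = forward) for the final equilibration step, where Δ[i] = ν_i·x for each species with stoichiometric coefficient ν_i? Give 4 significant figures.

x = -0.05029 M

Q₀ = 4.8624e-05 vs Keq = 0.01531 ⇒ Q<K, forward
Step 1:
                   J          B          A          G
  init         1.709      3.117     0.2552      0.665
  Δ          -0.5137    -0.5137     0.5137     0.3425
  eq           1.195      2.603     0.7689      1.007
  solve Keq expr → x = 0.1712; check Q = 0.01531
Then remove 1.022 M of B.
Step 2:
                   J          B          A          G
  init         1.195      1.581     0.7689      1.007
  Δ           0.1509     0.1509    -0.1509    -0.1006
  eq           1.346      1.732      0.618     0.9069
  solve Keq expr → x = -0.05029; check Q = 0.01531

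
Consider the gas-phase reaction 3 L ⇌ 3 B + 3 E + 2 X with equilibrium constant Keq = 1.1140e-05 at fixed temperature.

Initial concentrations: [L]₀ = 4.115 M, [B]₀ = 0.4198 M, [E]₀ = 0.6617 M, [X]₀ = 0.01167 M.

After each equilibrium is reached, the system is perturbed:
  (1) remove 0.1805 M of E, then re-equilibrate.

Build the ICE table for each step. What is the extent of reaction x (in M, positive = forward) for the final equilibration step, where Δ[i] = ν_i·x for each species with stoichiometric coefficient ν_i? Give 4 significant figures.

Q₀ = 4.1893e-08 vs Keq = 1.1140e-05 ⇒ Q<K, forward
Step 1:
                   L          B          E          X
  I            4.115     0.4198     0.6617    0.01167
  C          -0.1248     0.1248     0.1248    0.08322
  E             3.99     0.5446     0.7865    0.09489
  solve Keq expr → x = 0.04161; check Q = 1.1140e-05
Then remove 0.1805 M of E.
Step 2:
                   L          B          E          X
  I             3.99     0.5446      0.606    0.09489
  C         -0.03321    0.03321    0.03321    0.02214
  E            3.957     0.5778     0.6392      0.117
  solve Keq expr → x = 0.01107; check Q = 1.1140e-05

x = 0.01107 M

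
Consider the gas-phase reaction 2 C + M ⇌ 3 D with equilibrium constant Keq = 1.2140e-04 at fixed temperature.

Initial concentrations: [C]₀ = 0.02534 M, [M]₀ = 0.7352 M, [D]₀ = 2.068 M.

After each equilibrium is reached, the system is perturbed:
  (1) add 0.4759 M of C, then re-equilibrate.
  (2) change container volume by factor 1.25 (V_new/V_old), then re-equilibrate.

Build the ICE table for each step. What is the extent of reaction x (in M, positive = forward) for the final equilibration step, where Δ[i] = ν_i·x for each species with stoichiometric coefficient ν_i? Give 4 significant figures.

x = 0 M

Q₀ = 1.8734e+04 vs Keq = 1.2140e-04 ⇒ Q>K, reverse
Step 1:
                    C           M           D
  init        0.02534      0.7352       2.068
  Δ             1.333      0.6667          -2
  eq            1.359       1.402     0.06798
  solve Keq expr → x = -0.6667; check Q = 1.2140e-04
Then add 0.4759 M of C.
Step 2:
                    C           M           D
  init          1.835       1.402     0.06798
  Δ         -0.009784   -0.004892     0.01468
  eq            1.825       1.397     0.08266
  solve Keq expr → x = 0.004892; check Q = 1.2140e-04
Then change container volume by factor 1.25 (V_new/V_old).
Step 3:
                    C           M           D
  init           1.46       1.118     0.06613
  Δ                 0           0           0
  eq             1.46       1.118     0.06613
  solve Keq expr → x = 0; check Q = 1.2140e-04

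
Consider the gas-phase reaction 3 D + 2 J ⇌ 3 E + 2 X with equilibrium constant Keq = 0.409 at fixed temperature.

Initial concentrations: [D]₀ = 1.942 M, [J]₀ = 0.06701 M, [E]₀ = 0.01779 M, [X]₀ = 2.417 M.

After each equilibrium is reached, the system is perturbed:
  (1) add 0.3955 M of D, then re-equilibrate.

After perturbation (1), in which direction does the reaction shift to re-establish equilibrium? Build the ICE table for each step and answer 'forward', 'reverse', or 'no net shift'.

Direction: forward

Q₀ = 0.001 vs Keq = 0.409 ⇒ Q<K, forward
Step 1:
                  D         J         E         X
  init        1.942   0.06701   0.01779     2.417
  Δ        -0.05598  -0.03732   0.05598   0.03732
  eq          1.886   0.02969   0.07377     2.454
  solve Keq expr → x = 0.01866; check Q = 0.409
Then add 0.3955 M of D.
Step 2:
                  D         J         E         X
  init        2.282   0.02969   0.07377     2.454
  Δ       -0.006393 -0.004262  0.006393  0.004262
  eq          2.275   0.02543   0.08016     2.459
  solve Keq expr → x = 0.002131; check Q = 0.409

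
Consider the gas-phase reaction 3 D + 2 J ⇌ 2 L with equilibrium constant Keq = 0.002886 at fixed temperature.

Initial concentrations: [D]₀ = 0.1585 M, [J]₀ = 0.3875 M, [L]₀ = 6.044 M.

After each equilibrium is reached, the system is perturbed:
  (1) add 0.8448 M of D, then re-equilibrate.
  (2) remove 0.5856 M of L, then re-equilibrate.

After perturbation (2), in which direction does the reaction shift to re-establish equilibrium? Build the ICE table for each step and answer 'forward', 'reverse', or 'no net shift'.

Q₀ = 6.1097e+04 vs Keq = 0.002886 ⇒ Q>K, reverse
Step 1:
                    D           J           L
  init         0.1585      0.3875       6.044
  Δ             5.205        3.47       -3.47
  eq            5.363       3.857       2.574
  solve Keq expr → x = -1.735; check Q = 0.002886
Then add 0.8448 M of D.
Step 2:
                    D           J           L
  init          6.208       3.857       2.574
  Δ           -0.3252     -0.2168      0.2168
  eq            5.883       3.641       2.791
  solve Keq expr → x = 0.1084; check Q = 0.002886
Then remove 0.5856 M of L.
Step 3:
                    D           J           L
  init          5.883       3.641       2.205
  Δ           -0.3185     -0.2123      0.2123
  eq            5.565       3.428       2.418
  solve Keq expr → x = 0.1062; check Q = 0.002886

Direction: forward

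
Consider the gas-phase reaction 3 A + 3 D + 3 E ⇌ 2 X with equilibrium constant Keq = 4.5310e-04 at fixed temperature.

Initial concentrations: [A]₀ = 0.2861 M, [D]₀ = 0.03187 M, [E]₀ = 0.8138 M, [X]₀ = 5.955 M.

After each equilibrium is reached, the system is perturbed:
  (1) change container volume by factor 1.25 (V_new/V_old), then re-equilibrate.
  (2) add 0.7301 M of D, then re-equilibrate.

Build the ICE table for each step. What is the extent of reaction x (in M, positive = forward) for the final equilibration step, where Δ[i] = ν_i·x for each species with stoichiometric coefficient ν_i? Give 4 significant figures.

x = 0.07138 M

Q₀ = 8.6798e+07 vs Keq = 4.5310e-04 ⇒ Q>K, reverse
Step 1:
                  A         D         E         X
  Initial    0.2861   0.03187    0.8138     5.955
  Change       2.85      2.85      2.85      -1.9
  Equil       3.136     2.882     3.664     4.055
  solve Keq expr → x = -0.95; check Q = 4.5310e-04
Then change container volume by factor 1.25 (V_new/V_old).
Step 2:
                  A         D         E         X
  Initial     2.509     2.305     2.931     3.244
  Change     0.4238    0.4238    0.4238   -0.2825
  Equil       2.933     2.729     3.355     2.962
  solve Keq expr → x = -0.1413; check Q = 4.5310e-04
Then add 0.7301 M of D.
Step 3:
                  A         D         E         X
  Initial     2.933     3.459     3.355     2.962
  Change    -0.2141   -0.2141   -0.2141    0.1428
  Equil       2.718     3.245     3.141     3.104
  solve Keq expr → x = 0.07138; check Q = 4.5310e-04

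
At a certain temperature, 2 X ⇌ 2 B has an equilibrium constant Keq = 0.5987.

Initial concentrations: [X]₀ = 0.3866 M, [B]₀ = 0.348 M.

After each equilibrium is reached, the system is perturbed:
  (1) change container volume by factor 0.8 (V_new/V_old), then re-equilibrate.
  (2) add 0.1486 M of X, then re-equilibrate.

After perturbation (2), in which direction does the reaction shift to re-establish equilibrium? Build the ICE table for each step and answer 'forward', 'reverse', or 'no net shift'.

Q₀ = 0.8103 vs Keq = 0.5987 ⇒ Q>K, reverse
Step 1:
                    X           B
  Initial      0.3866       0.348
  Change      0.02755    -0.02755
  Equil        0.4141      0.3205
  solve Keq expr → x = -0.01377; check Q = 0.5987
Then change container volume by factor 0.8 (V_new/V_old).
Step 2:
                    X           B
  Initial      0.5177      0.4006
  Change            0           0
  Equil        0.5177      0.4006
  solve Keq expr → x = 0; check Q = 0.5987
Then add 0.1486 M of X.
Step 3:
                    X           B
  Initial      0.6663      0.4006
  Change     -0.06482     0.06482
  Equil        0.6015      0.4654
  solve Keq expr → x = 0.03241; check Q = 0.5987

Direction: forward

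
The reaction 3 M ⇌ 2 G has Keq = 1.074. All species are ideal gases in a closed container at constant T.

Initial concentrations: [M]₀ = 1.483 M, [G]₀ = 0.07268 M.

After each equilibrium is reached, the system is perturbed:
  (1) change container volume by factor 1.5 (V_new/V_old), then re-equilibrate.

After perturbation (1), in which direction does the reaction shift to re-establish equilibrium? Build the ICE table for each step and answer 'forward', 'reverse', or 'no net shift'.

Direction: reverse

Q₀ = 0.00162 vs Keq = 1.074 ⇒ Q<K, forward
Step 1:
                  M         G
  Initial     1.483   0.07268
  Change    -0.7892    0.5262
  Equil      0.6938    0.5988
  solve Keq expr → x = 0.2631; check Q = 1.074
Then change container volume by factor 1.5 (V_new/V_old).
Step 2:
                  M         G
  Initial    0.4625    0.3992
  Change    0.04192  -0.02795
  Equil      0.5044    0.3713
  solve Keq expr → x = -0.01397; check Q = 1.074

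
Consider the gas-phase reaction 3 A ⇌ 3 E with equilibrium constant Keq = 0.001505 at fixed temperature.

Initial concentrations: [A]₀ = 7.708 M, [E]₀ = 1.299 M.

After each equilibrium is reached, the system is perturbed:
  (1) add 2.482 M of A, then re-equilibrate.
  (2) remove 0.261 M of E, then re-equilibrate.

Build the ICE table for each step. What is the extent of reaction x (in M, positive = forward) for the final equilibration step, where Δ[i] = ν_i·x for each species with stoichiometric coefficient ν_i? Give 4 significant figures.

x = 0.07806 M

Q₀ = 0.004786 vs Keq = 0.001505 ⇒ Q>K, reverse
Step 1:
                    A           E
  I             7.708       1.299
  C            0.3729     -0.3729
  E             8.081      0.9261
  solve Keq expr → x = -0.1243; check Q = 0.001505
Then add 2.482 M of A.
Step 2:
                    A           E
  I             10.56      0.9261
  C           -0.2552      0.2552
  E             10.31       1.181
  solve Keq expr → x = 0.08506; check Q = 0.001505
Then remove 0.261 M of E.
Step 3:
                    A           E
  I             10.31      0.9203
  C           -0.2342      0.2342
  E             10.07       1.154
  solve Keq expr → x = 0.07806; check Q = 0.001505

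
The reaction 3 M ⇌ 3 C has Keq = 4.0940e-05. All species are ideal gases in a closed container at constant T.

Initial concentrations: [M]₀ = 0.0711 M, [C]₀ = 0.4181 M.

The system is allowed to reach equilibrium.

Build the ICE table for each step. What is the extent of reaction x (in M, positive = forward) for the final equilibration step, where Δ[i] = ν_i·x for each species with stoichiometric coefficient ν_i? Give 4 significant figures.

x = -0.1339 M

Q₀ = 203.3 vs Keq = 4.0940e-05 ⇒ Q>K, reverse
Step 1:
                   M          C
  Initial     0.0711     0.4181
  Change      0.4018    -0.4018
  Equil       0.4729     0.0163
  solve Keq expr → x = -0.1339; check Q = 4.0940e-05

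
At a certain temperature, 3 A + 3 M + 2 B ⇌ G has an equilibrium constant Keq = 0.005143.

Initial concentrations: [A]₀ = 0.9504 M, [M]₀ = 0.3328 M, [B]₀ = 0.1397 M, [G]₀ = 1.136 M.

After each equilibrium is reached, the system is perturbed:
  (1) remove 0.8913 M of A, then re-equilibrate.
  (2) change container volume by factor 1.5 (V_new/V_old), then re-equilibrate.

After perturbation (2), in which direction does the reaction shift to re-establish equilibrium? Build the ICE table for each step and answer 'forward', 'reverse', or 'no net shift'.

Q₀ = 1840 vs Keq = 0.005143 ⇒ Q>K, reverse
Step 1:
                  A         M         B         G
  I          0.9504    0.3328    0.1397     1.136
  C           1.511     1.511     1.007   -0.5036
  E           2.461     1.844     1.147    0.6324
  solve Keq expr → x = -0.5036; check Q = 0.005143
Then remove 0.8913 M of A.
Step 2:
                  A         M         B         G
  I            1.57     1.844     1.147    0.6324
  C          0.2738    0.2738    0.1825  -0.09126
  E           1.844     2.118      1.33    0.5411
  solve Keq expr → x = -0.09126; check Q = 0.005143
Then change container volume by factor 1.5 (V_new/V_old).
Step 3:
                  A         M         B         G
  I           1.229     1.412    0.8863    0.3607
  C          0.4421    0.4421    0.2947   -0.1474
  E           1.671     1.854     1.181    0.2134
  solve Keq expr → x = -0.1474; check Q = 0.005143

Direction: reverse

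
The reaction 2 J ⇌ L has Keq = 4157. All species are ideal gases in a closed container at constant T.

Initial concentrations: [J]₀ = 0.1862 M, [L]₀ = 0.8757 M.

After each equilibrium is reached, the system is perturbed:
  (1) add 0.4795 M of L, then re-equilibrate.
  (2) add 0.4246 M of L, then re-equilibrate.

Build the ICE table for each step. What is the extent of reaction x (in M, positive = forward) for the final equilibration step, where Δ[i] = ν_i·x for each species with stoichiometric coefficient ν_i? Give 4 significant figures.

x = -0.00128 M

Q₀ = 25.26 vs Keq = 4157 ⇒ Q<K, forward
Step 1:
                   J          L
  init        0.1862     0.8757
  Δ           -0.171     0.0855
  eq         0.01521     0.9612
  solve Keq expr → x = 0.0855; check Q = 4157
Then add 0.4795 M of L.
Step 2:
                   J          L
  init       0.01521      1.441
  Δ         0.003399    -0.0017
  eq         0.01861      1.439
  solve Keq expr → x = -0.0017; check Q = 4157
Then add 0.4246 M of L.
Step 3:
                   J          L
  init       0.01861      1.864
  Δ          0.00256   -0.00128
  eq         0.02117      1.862
  solve Keq expr → x = -0.00128; check Q = 4157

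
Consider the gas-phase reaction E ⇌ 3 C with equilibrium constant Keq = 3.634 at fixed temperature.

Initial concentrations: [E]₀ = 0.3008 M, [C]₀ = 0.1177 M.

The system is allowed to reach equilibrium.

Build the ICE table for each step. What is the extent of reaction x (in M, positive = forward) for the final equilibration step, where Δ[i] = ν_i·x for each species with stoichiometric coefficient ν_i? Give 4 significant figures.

x = 0.1996 M

Q₀ = 0.005421 vs Keq = 3.634 ⇒ Q<K, forward
Step 1:
                   E          C
  Initial     0.3008     0.1177
  Change     -0.1996     0.5988
  Equil       0.1012     0.7165
  solve Keq expr → x = 0.1996; check Q = 3.634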